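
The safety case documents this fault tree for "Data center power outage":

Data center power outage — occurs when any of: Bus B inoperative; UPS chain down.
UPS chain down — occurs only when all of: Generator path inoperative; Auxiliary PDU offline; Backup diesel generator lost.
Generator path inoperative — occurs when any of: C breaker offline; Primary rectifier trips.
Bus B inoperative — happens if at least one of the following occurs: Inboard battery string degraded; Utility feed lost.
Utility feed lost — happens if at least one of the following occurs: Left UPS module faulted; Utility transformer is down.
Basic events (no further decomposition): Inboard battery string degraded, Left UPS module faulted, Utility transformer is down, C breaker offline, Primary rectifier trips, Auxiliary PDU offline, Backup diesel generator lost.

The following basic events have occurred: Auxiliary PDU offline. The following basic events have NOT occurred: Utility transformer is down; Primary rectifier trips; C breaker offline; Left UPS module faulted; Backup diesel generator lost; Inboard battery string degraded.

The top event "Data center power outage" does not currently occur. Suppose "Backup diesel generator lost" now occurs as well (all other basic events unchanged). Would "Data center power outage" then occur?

No

Counterfactual: set "Backup diesel generator lost" to occurred.
Utility feed lost [OR]: Left UPS module faulted=not, Utility transformer is down=not → no input occurs → does not occur.
Bus B inoperative [OR]: Inboard battery string degraded=not, Utility feed lost=not → no input occurs → does not occur.
Generator path inoperative [OR]: C breaker offline=not, Primary rectifier trips=not → no input occurs → does not occur.
UPS chain down [AND]: Generator path inoperative=not, Auxiliary PDU offline=occurs, Backup diesel generator lost=occurs → not all inputs occur → does not occur.
Data center power outage [OR]: Bus B inoperative=not, UPS chain down=not → no input occurs → does not occur.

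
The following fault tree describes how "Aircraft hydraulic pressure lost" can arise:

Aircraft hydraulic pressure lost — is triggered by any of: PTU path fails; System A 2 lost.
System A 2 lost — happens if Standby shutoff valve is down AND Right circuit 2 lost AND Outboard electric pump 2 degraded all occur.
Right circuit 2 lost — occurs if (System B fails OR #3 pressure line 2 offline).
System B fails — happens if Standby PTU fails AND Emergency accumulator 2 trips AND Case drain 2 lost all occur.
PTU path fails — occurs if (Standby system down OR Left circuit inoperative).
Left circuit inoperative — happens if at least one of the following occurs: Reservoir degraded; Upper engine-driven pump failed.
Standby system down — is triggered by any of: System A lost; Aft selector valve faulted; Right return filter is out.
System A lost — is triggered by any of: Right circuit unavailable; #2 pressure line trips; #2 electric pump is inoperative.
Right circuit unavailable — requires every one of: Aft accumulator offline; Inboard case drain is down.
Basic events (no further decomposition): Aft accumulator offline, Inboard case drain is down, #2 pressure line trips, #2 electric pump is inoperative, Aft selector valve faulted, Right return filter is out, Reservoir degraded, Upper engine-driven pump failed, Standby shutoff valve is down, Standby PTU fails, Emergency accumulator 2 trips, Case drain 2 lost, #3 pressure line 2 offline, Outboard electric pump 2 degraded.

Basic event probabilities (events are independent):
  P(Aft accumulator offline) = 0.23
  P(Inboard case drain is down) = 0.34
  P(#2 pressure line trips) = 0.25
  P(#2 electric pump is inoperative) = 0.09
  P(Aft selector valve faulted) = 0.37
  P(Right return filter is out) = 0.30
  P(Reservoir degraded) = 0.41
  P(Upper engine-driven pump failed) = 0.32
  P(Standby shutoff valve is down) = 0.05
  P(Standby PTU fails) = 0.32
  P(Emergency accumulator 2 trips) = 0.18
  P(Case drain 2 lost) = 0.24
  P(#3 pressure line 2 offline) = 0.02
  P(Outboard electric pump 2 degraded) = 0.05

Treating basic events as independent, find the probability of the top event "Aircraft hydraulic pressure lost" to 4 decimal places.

P(Right circuit unavailable) [AND] = 0.23 × 0.34 = 0.078200
P(System A lost) [OR] = 1 − (1−0.078200) × (1−0.25) × (1−0.09) = 0.370872
P(Standby system down) [OR] = 1 − (1−0.370872) × (1−0.37) × (1−0.30) = 0.722555
P(Left circuit inoperative) [OR] = 1 − (1−0.41) × (1−0.32) = 0.598800
P(PTU path fails) [OR] = 1 − (1−0.722555) × (1−0.598800) = 0.888689
P(System B fails) [AND] = 0.32 × 0.18 × 0.24 = 0.013824
P(Right circuit 2 lost) [OR] = 1 − (1−0.013824) × (1−0.02) = 0.033548
P(System A 2 lost) [AND] = 0.05 × 0.033548 × 0.05 = 0.000084
P(Aircraft hydraulic pressure lost) [OR] = 1 − (1−0.888689) × (1−0.000084) = 0.888698
Rounded to 4 decimal places: P(Aircraft hydraulic pressure lost) ≈ 0.8887.

0.8887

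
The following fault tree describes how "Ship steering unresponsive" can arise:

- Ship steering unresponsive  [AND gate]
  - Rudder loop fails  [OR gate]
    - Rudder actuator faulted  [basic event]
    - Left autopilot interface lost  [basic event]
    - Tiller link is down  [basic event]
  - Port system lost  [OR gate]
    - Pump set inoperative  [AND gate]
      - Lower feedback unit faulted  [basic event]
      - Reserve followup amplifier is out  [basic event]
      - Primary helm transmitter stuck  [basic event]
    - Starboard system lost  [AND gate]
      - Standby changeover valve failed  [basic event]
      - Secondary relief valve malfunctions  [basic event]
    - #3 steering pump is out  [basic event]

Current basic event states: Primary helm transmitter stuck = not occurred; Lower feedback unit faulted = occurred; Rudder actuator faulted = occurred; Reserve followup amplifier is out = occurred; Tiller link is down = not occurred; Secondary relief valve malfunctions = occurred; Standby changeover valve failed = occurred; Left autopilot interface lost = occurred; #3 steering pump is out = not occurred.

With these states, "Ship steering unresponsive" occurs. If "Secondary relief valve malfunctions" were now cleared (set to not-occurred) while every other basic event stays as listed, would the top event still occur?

No

Counterfactual: set "Secondary relief valve malfunctions" to not occurred.
Rudder loop fails [OR]: Rudder actuator faulted=occurs, Left autopilot interface lost=occurs, Tiller link is down=not → at least one input occurs → occurs.
Pump set inoperative [AND]: Lower feedback unit faulted=occurs, Reserve followup amplifier is out=occurs, Primary helm transmitter stuck=not → not all inputs occur → does not occur.
Starboard system lost [AND]: Standby changeover valve failed=occurs, Secondary relief valve malfunctions=not → not all inputs occur → does not occur.
Port system lost [OR]: Pump set inoperative=not, Starboard system lost=not, #3 steering pump is out=not → no input occurs → does not occur.
Ship steering unresponsive [AND]: Rudder loop fails=occurs, Port system lost=not → not all inputs occur → does not occur.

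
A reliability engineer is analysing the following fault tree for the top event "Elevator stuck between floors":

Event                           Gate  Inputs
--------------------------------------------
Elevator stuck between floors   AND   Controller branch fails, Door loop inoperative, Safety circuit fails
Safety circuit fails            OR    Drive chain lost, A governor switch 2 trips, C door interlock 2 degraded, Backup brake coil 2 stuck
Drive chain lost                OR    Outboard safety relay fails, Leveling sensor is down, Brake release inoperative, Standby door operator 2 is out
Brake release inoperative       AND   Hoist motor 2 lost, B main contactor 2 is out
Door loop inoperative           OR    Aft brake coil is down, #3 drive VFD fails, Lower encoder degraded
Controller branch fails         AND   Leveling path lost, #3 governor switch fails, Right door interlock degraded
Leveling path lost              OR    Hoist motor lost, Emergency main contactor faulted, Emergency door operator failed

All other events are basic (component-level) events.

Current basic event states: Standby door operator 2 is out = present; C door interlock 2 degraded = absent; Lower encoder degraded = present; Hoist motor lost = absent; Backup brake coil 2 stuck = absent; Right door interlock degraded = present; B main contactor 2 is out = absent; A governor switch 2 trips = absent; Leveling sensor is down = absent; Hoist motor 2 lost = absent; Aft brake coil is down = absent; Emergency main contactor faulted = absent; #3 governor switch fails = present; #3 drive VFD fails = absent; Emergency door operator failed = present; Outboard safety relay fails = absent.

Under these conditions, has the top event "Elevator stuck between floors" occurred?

Leveling path lost [OR]: Hoist motor lost=not, Emergency main contactor faulted=not, Emergency door operator failed=occurs → at least one input occurs → occurs.
Controller branch fails [AND]: Leveling path lost=occurs, #3 governor switch fails=occurs, Right door interlock degraded=occurs → all inputs occur → occurs.
Door loop inoperative [OR]: Aft brake coil is down=not, #3 drive VFD fails=not, Lower encoder degraded=occurs → at least one input occurs → occurs.
Brake release inoperative [AND]: Hoist motor 2 lost=not, B main contactor 2 is out=not → not all inputs occur → does not occur.
Drive chain lost [OR]: Outboard safety relay fails=not, Leveling sensor is down=not, Brake release inoperative=not, Standby door operator 2 is out=occurs → at least one input occurs → occurs.
Safety circuit fails [OR]: Drive chain lost=occurs, A governor switch 2 trips=not, C door interlock 2 degraded=not, Backup brake coil 2 stuck=not → at least one input occurs → occurs.
Elevator stuck between floors [AND]: Controller branch fails=occurs, Door loop inoperative=occurs, Safety circuit fails=occurs → all inputs occur → occurs.

Yes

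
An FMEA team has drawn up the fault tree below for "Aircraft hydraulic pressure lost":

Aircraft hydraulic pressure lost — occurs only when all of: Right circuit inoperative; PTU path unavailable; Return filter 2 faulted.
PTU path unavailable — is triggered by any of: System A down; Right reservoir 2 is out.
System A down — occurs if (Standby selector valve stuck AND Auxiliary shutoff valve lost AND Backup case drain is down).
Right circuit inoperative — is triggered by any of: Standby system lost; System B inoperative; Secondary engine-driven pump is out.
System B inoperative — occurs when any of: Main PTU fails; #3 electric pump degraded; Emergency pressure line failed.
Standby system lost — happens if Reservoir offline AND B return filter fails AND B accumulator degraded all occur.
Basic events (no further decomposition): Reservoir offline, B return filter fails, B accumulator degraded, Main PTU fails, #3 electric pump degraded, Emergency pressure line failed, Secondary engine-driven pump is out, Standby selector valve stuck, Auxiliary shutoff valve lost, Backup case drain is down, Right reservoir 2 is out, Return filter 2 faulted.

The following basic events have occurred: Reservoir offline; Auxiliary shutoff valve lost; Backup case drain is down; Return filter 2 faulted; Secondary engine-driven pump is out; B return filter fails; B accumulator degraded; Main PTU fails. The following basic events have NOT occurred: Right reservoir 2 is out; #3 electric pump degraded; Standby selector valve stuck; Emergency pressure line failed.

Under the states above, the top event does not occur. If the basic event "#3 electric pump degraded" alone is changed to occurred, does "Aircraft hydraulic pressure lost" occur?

Counterfactual: set "#3 electric pump degraded" to occurred.
Standby system lost [AND]: Reservoir offline=occurs, B return filter fails=occurs, B accumulator degraded=occurs → all inputs occur → occurs.
System B inoperative [OR]: Main PTU fails=occurs, #3 electric pump degraded=occurs, Emergency pressure line failed=not → at least one input occurs → occurs.
Right circuit inoperative [OR]: Standby system lost=occurs, System B inoperative=occurs, Secondary engine-driven pump is out=occurs → at least one input occurs → occurs.
System A down [AND]: Standby selector valve stuck=not, Auxiliary shutoff valve lost=occurs, Backup case drain is down=occurs → not all inputs occur → does not occur.
PTU path unavailable [OR]: System A down=not, Right reservoir 2 is out=not → no input occurs → does not occur.
Aircraft hydraulic pressure lost [AND]: Right circuit inoperative=occurs, PTU path unavailable=not, Return filter 2 faulted=occurs → not all inputs occur → does not occur.

No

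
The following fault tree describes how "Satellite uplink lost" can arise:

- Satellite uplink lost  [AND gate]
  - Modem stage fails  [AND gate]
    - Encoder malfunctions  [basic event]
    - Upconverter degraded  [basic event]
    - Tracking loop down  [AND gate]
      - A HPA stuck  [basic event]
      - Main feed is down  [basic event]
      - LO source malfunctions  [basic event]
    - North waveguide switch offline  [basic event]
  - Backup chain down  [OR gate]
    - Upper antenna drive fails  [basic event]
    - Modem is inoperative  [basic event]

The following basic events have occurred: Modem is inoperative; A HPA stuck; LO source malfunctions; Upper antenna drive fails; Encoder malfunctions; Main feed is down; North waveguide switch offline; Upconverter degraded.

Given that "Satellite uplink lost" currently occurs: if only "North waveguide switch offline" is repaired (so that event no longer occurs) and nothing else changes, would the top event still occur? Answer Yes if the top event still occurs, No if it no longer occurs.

No

Counterfactual: set "North waveguide switch offline" to not occurred.
Tracking loop down [AND]: A HPA stuck=occurs, Main feed is down=occurs, LO source malfunctions=occurs → all inputs occur → occurs.
Modem stage fails [AND]: Encoder malfunctions=occurs, Upconverter degraded=occurs, Tracking loop down=occurs, North waveguide switch offline=not → not all inputs occur → does not occur.
Backup chain down [OR]: Upper antenna drive fails=occurs, Modem is inoperative=occurs → at least one input occurs → occurs.
Satellite uplink lost [AND]: Modem stage fails=not, Backup chain down=occurs → not all inputs occur → does not occur.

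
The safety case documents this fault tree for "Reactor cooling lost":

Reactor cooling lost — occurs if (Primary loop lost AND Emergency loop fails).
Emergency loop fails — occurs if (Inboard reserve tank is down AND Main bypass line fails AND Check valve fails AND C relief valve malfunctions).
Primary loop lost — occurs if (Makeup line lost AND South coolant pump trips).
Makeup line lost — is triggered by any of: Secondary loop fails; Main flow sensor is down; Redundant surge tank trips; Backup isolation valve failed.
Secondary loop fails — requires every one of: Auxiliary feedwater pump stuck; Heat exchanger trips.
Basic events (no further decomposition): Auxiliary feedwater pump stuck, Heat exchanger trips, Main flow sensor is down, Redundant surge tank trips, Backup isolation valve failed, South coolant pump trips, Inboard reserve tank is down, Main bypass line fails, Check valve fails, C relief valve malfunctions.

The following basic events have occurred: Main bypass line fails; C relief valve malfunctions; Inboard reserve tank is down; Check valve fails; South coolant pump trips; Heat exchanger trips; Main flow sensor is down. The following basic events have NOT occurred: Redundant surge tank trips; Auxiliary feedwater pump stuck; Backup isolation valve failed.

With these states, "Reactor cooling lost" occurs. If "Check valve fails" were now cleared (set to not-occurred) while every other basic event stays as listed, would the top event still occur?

No

Counterfactual: set "Check valve fails" to not occurred.
Secondary loop fails [AND]: Auxiliary feedwater pump stuck=not, Heat exchanger trips=occurs → not all inputs occur → does not occur.
Makeup line lost [OR]: Secondary loop fails=not, Main flow sensor is down=occurs, Redundant surge tank trips=not, Backup isolation valve failed=not → at least one input occurs → occurs.
Primary loop lost [AND]: Makeup line lost=occurs, South coolant pump trips=occurs → all inputs occur → occurs.
Emergency loop fails [AND]: Inboard reserve tank is down=occurs, Main bypass line fails=occurs, Check valve fails=not, C relief valve malfunctions=occurs → not all inputs occur → does not occur.
Reactor cooling lost [AND]: Primary loop lost=occurs, Emergency loop fails=not → not all inputs occur → does not occur.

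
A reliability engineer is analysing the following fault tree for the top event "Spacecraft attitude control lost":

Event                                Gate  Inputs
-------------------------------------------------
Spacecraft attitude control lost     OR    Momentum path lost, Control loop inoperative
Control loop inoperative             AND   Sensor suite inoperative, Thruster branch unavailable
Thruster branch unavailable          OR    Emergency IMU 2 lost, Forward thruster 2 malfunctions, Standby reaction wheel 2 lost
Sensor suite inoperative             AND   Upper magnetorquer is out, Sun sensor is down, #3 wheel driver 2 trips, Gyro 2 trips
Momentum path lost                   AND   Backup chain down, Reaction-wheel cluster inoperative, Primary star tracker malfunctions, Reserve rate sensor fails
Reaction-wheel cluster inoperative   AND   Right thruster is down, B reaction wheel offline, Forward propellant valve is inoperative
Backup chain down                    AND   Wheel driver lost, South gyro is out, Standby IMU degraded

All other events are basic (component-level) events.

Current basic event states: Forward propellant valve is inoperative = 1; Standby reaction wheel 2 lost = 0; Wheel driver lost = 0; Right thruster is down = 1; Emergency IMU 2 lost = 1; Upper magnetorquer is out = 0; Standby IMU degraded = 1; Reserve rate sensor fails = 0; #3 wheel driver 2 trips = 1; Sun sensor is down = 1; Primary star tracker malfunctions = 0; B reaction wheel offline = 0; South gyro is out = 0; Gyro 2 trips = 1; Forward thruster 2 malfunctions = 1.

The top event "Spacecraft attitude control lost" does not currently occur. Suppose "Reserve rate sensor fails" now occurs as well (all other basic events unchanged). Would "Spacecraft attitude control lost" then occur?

Counterfactual: set "Reserve rate sensor fails" to occurred.
Backup chain down [AND]: Wheel driver lost=not, South gyro is out=not, Standby IMU degraded=occurs → not all inputs occur → does not occur.
Reaction-wheel cluster inoperative [AND]: Right thruster is down=occurs, B reaction wheel offline=not, Forward propellant valve is inoperative=occurs → not all inputs occur → does not occur.
Momentum path lost [AND]: Backup chain down=not, Reaction-wheel cluster inoperative=not, Primary star tracker malfunctions=not, Reserve rate sensor fails=occurs → not all inputs occur → does not occur.
Sensor suite inoperative [AND]: Upper magnetorquer is out=not, Sun sensor is down=occurs, #3 wheel driver 2 trips=occurs, Gyro 2 trips=occurs → not all inputs occur → does not occur.
Thruster branch unavailable [OR]: Emergency IMU 2 lost=occurs, Forward thruster 2 malfunctions=occurs, Standby reaction wheel 2 lost=not → at least one input occurs → occurs.
Control loop inoperative [AND]: Sensor suite inoperative=not, Thruster branch unavailable=occurs → not all inputs occur → does not occur.
Spacecraft attitude control lost [OR]: Momentum path lost=not, Control loop inoperative=not → no input occurs → does not occur.

No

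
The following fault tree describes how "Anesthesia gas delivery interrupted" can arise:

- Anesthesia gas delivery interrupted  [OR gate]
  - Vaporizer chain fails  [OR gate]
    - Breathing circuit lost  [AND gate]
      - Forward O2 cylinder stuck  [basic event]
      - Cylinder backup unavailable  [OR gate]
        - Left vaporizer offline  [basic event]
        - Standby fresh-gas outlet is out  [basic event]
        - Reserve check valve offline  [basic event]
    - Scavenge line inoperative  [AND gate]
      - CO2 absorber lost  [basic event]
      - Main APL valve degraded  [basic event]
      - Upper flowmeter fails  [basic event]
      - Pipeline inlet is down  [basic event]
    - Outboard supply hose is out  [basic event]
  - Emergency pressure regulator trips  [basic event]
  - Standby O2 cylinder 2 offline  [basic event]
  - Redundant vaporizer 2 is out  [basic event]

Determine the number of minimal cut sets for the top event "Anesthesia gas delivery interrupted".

8

Cylinder backup unavailable [OR]: union of children's cut sets → 3 cut set(s).
Breathing circuit lost [AND]: one cut set from each child combined → 1 × 3 = 3 cut set(s).
Scavenge line inoperative [AND]: one cut set from each child combined → 1 × 1 × 1 × 1 = 1 cut set(s).
Vaporizer chain fails [OR]: union of children's cut sets → 5 cut set(s).
Anesthesia gas delivery interrupted [OR]: union of children's cut sets → 8 cut set(s).
Minimal cut sets: {Forward O2 cylinder stuck, Left vaporizer offline}; {Forward O2 cylinder stuck, Standby fresh-gas outlet is out}; {Forward O2 cylinder stuck, Reserve check valve offline}; {CO2 absorber lost, Main APL valve degraded, Pipeline inlet is down, Upper flowmeter fails}; {Outboard supply hose is out}; {Emergency pressure regulator trips}; {Standby O2 cylinder 2 offline}; {Redundant vaporizer 2 is out}.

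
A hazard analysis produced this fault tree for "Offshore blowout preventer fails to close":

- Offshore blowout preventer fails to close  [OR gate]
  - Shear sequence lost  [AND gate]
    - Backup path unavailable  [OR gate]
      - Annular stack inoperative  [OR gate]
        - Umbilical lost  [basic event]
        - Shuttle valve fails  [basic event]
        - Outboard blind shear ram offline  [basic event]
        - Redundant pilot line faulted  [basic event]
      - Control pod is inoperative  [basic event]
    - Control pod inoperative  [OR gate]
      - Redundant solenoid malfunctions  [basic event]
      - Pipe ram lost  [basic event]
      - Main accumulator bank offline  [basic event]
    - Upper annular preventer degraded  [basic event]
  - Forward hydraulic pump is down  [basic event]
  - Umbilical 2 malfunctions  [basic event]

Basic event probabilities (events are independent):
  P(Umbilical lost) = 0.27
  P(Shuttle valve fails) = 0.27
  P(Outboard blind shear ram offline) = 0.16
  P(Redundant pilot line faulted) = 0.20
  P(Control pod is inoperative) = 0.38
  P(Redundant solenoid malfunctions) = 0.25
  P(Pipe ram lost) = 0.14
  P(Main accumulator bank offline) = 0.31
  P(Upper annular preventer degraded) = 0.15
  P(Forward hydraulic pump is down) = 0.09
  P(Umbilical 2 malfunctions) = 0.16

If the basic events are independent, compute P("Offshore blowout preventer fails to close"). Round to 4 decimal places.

P(Annular stack inoperative) [OR] = 1 − (1−0.27) × (1−0.27) × (1−0.16) × (1−0.20) = 0.641891
P(Backup path unavailable) [OR] = 1 − (1−0.641891) × (1−0.38) = 0.777972
P(Control pod inoperative) [OR] = 1 − (1−0.25) × (1−0.14) × (1−0.31) = 0.554950
P(Shear sequence lost) [AND] = 0.777972 × 0.554950 × 0.15 = 0.064760
P(Offshore blowout preventer fails to close) [OR] = 1 − (1−0.064760) × (1−0.09) × (1−0.16) = 0.285103
Rounded to 4 decimal places: P(Offshore blowout preventer fails to close) ≈ 0.2851.

0.2851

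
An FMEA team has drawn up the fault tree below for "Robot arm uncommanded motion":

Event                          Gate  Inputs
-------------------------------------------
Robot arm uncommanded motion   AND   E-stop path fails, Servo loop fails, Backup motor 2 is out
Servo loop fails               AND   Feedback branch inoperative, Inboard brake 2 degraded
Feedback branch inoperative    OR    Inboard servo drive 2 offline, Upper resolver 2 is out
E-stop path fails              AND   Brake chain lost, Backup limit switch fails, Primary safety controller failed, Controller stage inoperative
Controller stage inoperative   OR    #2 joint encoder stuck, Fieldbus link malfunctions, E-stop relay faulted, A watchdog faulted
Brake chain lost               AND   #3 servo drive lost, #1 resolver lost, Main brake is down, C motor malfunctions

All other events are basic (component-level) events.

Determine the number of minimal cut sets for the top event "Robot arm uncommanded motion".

8

Brake chain lost [AND]: one cut set from each child combined → 1 × 1 × 1 × 1 = 1 cut set(s).
Controller stage inoperative [OR]: union of children's cut sets → 4 cut set(s).
E-stop path fails [AND]: one cut set from each child combined → 1 × 1 × 1 × 4 = 4 cut set(s).
Feedback branch inoperative [OR]: union of children's cut sets → 2 cut set(s).
Servo loop fails [AND]: one cut set from each child combined → 2 × 1 = 2 cut set(s).
Robot arm uncommanded motion [AND]: one cut set from each child combined → 4 × 2 × 1 = 8 cut set(s).
Minimal cut sets: {#1 resolver lost, #2 joint encoder stuck, #3 servo drive lost, Backup limit switch fails, Backup motor 2 is out, C motor malfunctions, Inboard brake 2 degraded, Inboard servo drive 2 offline, Main brake is down, Primary safety controller failed}; {#1 resolver lost, #2 joint encoder stuck, #3 servo drive lost, Backup limit switch fails, Backup motor 2 is out, C motor malfunctions, Inboard brake 2 degraded, Main brake is down, Primary safety controller failed, Upper resolver 2 is out}; {#1 resolver lost, #3 servo drive lost, Backup limit switch fails, Backup motor 2 is out, C motor malfunctions, Fieldbus link malfunctions, Inboard brake 2 degraded, Inboard servo drive 2 offline, Main brake is down, Primary safety controller failed}; {#1 resolver lost, #3 servo drive lost, Backup limit switch fails, Backup motor 2 is out, C motor malfunctions, Fieldbus link malfunctions, Inboard brake 2 degraded, Main brake is down, Primary safety controller failed, Upper resolver 2 is out}; {#1 resolver lost, #3 servo drive lost, Backup limit switch fails, Backup motor 2 is out, C motor malfunctions, E-stop relay faulted, Inboard brake 2 degraded, Inboard servo drive 2 offline, Main brake is down, Primary safety controller failed}; {#1 resolver lost, #3 servo drive lost, Backup limit switch fails, Backup motor 2 is out, C motor malfunctions, E-stop relay faulted, Inboard brake 2 degraded, Main brake is down, Primary safety controller failed, Upper resolver 2 is out}; {#1 resolver lost, #3 servo drive lost, A watchdog faulted, Backup limit switch fails, Backup motor 2 is out, C motor malfunctions, Inboard brake 2 degraded, Inboard servo drive 2 offline, Main brake is down, Primary safety controller failed}; {#1 resolver lost, #3 servo drive lost, A watchdog faulted, Backup limit switch fails, Backup motor 2 is out, C motor malfunctions, Inboard brake 2 degraded, Main brake is down, Primary safety controller failed, Upper resolver 2 is out}.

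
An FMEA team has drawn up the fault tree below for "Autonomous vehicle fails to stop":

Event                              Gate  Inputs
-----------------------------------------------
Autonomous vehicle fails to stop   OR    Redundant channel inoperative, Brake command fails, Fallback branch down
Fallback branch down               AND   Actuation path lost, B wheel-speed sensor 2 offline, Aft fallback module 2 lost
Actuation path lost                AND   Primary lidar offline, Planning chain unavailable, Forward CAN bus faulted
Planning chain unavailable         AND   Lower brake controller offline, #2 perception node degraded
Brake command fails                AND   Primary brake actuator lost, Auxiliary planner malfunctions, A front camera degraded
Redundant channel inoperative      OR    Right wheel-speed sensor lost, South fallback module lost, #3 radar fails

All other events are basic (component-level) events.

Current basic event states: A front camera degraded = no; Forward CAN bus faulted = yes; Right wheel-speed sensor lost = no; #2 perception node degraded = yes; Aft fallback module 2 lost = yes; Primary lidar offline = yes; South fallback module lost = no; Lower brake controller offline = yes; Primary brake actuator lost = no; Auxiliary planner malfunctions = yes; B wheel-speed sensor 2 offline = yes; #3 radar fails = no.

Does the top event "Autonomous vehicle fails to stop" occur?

Redundant channel inoperative [OR]: Right wheel-speed sensor lost=not, South fallback module lost=not, #3 radar fails=not → no input occurs → does not occur.
Brake command fails [AND]: Primary brake actuator lost=not, Auxiliary planner malfunctions=occurs, A front camera degraded=not → not all inputs occur → does not occur.
Planning chain unavailable [AND]: Lower brake controller offline=occurs, #2 perception node degraded=occurs → all inputs occur → occurs.
Actuation path lost [AND]: Primary lidar offline=occurs, Planning chain unavailable=occurs, Forward CAN bus faulted=occurs → all inputs occur → occurs.
Fallback branch down [AND]: Actuation path lost=occurs, B wheel-speed sensor 2 offline=occurs, Aft fallback module 2 lost=occurs → all inputs occur → occurs.
Autonomous vehicle fails to stop [OR]: Redundant channel inoperative=not, Brake command fails=not, Fallback branch down=occurs → at least one input occurs → occurs.

Yes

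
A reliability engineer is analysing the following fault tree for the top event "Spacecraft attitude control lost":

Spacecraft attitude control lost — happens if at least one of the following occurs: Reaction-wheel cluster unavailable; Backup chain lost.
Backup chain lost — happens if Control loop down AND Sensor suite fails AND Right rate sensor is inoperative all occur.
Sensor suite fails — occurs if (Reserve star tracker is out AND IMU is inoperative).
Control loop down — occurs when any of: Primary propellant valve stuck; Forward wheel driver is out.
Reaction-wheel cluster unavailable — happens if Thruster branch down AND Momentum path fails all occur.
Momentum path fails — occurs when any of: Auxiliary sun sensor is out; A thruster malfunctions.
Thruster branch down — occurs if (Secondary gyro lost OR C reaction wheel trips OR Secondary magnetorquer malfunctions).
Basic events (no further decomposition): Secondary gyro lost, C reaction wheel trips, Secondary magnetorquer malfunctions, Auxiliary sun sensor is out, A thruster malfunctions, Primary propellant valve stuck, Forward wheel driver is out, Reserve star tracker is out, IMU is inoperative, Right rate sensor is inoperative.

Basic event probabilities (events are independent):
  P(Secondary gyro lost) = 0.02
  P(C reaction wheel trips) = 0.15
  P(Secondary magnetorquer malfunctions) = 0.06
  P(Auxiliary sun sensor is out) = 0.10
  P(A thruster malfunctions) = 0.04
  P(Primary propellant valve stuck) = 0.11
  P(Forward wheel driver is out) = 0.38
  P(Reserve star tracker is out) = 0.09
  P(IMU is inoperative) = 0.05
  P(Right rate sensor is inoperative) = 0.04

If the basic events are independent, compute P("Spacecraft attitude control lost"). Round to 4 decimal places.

P(Thruster branch down) [OR] = 1 − (1−0.02) × (1−0.15) × (1−0.06) = 0.216980
P(Momentum path fails) [OR] = 1 − (1−0.10) × (1−0.04) = 0.136000
P(Reaction-wheel cluster unavailable) [AND] = 0.216980 × 0.136000 = 0.029509
P(Control loop down) [OR] = 1 − (1−0.11) × (1−0.38) = 0.448200
P(Sensor suite fails) [AND] = 0.09 × 0.05 = 0.004500
P(Backup chain lost) [AND] = 0.448200 × 0.004500 × 0.04 = 0.000081
P(Spacecraft attitude control lost) [OR] = 1 − (1−0.029509) × (1−0.000081) = 0.029588
Rounded to 4 decimal places: P(Spacecraft attitude control lost) ≈ 0.0296.

0.0296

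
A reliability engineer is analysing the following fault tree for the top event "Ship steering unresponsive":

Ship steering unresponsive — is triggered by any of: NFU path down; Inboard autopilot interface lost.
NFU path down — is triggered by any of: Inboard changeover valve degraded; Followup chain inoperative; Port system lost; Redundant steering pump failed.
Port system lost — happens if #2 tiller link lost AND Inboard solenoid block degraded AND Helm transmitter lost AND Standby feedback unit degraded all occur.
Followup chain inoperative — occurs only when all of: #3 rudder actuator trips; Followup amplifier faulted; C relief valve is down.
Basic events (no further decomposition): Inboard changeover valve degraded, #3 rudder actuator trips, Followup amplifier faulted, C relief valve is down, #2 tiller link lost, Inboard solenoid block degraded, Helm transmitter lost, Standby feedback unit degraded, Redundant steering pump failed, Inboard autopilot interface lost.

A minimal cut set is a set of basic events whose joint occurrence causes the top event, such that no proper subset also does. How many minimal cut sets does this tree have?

Followup chain inoperative [AND]: one cut set from each child combined → 1 × 1 × 1 = 1 cut set(s).
Port system lost [AND]: one cut set from each child combined → 1 × 1 × 1 × 1 = 1 cut set(s).
NFU path down [OR]: union of children's cut sets → 4 cut set(s).
Ship steering unresponsive [OR]: union of children's cut sets → 5 cut set(s).
Minimal cut sets: {Inboard changeover valve degraded}; {#3 rudder actuator trips, C relief valve is down, Followup amplifier faulted}; {#2 tiller link lost, Helm transmitter lost, Inboard solenoid block degraded, Standby feedback unit degraded}; {Redundant steering pump failed}; {Inboard autopilot interface lost}.

5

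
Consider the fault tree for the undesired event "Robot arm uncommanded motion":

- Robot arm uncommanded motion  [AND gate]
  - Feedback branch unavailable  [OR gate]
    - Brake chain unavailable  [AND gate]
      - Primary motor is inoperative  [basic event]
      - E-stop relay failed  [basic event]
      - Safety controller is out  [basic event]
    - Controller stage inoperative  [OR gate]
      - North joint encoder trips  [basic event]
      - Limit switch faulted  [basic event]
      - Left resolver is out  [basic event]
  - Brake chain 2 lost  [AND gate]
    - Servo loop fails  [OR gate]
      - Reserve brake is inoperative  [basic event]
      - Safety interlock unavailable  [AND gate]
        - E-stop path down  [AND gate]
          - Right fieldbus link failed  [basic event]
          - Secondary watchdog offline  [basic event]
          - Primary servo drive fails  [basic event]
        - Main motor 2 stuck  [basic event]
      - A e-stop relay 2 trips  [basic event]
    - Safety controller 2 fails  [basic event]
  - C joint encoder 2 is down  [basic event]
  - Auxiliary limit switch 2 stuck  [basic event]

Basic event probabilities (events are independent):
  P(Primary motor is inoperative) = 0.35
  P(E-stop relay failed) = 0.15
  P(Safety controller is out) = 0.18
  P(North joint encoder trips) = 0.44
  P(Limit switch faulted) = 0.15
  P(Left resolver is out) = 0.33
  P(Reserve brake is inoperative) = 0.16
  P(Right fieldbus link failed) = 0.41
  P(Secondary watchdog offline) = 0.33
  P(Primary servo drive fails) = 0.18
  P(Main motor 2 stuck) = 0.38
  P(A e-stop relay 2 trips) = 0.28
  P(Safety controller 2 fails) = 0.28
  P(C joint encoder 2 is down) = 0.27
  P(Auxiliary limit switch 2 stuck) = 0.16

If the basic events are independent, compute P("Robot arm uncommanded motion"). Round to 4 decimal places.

P(Brake chain unavailable) [AND] = 0.35 × 0.15 × 0.18 = 0.009450
P(Controller stage inoperative) [OR] = 1 − (1−0.44) × (1−0.15) × (1−0.33) = 0.681080
P(Feedback branch unavailable) [OR] = 1 − (1−0.009450) × (1−0.681080) = 0.684094
P(E-stop path down) [AND] = 0.41 × 0.33 × 0.18 = 0.024354
P(Safety interlock unavailable) [AND] = 0.024354 × 0.38 = 0.009255
P(Servo loop fails) [OR] = 1 − (1−0.16) × (1−0.009255) × (1−0.28) = 0.400797
P(Brake chain 2 lost) [AND] = 0.400797 × 0.28 = 0.112223
P(Robot arm uncommanded motion) [AND] = 0.684094 × 0.112223 × 0.27 × 0.16 = 0.003317
Rounded to 4 decimal places: P(Robot arm uncommanded motion) ≈ 0.0033.

0.0033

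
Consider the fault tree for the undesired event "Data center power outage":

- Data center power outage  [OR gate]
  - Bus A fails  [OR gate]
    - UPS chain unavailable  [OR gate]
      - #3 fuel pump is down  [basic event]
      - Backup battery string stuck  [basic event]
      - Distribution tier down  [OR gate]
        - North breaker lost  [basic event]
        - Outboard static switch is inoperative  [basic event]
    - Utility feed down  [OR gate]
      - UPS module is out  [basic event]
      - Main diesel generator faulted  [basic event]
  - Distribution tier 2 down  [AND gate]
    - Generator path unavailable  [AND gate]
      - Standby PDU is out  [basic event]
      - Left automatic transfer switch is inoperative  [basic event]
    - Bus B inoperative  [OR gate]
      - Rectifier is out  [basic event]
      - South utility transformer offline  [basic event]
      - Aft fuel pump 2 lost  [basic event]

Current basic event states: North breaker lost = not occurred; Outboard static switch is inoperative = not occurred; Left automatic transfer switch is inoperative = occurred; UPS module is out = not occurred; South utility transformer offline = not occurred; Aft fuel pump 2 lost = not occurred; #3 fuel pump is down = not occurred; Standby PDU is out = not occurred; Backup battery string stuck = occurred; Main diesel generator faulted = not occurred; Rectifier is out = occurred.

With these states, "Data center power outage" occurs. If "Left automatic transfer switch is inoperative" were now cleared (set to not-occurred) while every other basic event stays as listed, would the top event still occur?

Yes

Counterfactual: set "Left automatic transfer switch is inoperative" to not occurred.
Distribution tier down [OR]: North breaker lost=not, Outboard static switch is inoperative=not → no input occurs → does not occur.
UPS chain unavailable [OR]: #3 fuel pump is down=not, Backup battery string stuck=occurs, Distribution tier down=not → at least one input occurs → occurs.
Utility feed down [OR]: UPS module is out=not, Main diesel generator faulted=not → no input occurs → does not occur.
Bus A fails [OR]: UPS chain unavailable=occurs, Utility feed down=not → at least one input occurs → occurs.
Generator path unavailable [AND]: Standby PDU is out=not, Left automatic transfer switch is inoperative=not → not all inputs occur → does not occur.
Bus B inoperative [OR]: Rectifier is out=occurs, South utility transformer offline=not, Aft fuel pump 2 lost=not → at least one input occurs → occurs.
Distribution tier 2 down [AND]: Generator path unavailable=not, Bus B inoperative=occurs → not all inputs occur → does not occur.
Data center power outage [OR]: Bus A fails=occurs, Distribution tier 2 down=not → at least one input occurs → occurs.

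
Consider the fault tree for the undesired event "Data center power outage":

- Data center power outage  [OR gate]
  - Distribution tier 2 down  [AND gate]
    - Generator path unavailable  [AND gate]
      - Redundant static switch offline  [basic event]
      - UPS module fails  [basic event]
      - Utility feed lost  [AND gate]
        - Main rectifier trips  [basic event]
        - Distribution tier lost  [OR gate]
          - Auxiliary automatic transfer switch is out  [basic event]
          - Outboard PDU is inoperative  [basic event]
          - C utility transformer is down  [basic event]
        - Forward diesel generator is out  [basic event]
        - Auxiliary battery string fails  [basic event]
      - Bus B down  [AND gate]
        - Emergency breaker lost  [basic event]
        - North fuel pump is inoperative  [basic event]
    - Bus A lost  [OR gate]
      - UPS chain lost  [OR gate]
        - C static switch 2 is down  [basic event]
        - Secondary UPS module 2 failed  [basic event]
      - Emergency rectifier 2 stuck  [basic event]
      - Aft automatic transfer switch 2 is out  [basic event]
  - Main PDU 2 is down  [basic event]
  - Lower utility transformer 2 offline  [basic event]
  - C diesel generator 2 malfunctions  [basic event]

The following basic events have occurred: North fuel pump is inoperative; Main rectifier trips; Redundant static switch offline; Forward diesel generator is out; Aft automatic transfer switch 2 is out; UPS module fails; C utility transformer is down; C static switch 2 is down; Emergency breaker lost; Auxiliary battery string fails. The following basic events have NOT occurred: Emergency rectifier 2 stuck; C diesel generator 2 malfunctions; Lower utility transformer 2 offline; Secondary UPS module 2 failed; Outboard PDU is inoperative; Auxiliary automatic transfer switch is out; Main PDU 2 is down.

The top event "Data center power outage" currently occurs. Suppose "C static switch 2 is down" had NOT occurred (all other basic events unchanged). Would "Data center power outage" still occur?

Yes

Counterfactual: set "C static switch 2 is down" to not occurred.
Distribution tier lost [OR]: Auxiliary automatic transfer switch is out=not, Outboard PDU is inoperative=not, C utility transformer is down=occurs → at least one input occurs → occurs.
Utility feed lost [AND]: Main rectifier trips=occurs, Distribution tier lost=occurs, Forward diesel generator is out=occurs, Auxiliary battery string fails=occurs → all inputs occur → occurs.
Bus B down [AND]: Emergency breaker lost=occurs, North fuel pump is inoperative=occurs → all inputs occur → occurs.
Generator path unavailable [AND]: Redundant static switch offline=occurs, UPS module fails=occurs, Utility feed lost=occurs, Bus B down=occurs → all inputs occur → occurs.
UPS chain lost [OR]: C static switch 2 is down=not, Secondary UPS module 2 failed=not → no input occurs → does not occur.
Bus A lost [OR]: UPS chain lost=not, Emergency rectifier 2 stuck=not, Aft automatic transfer switch 2 is out=occurs → at least one input occurs → occurs.
Distribution tier 2 down [AND]: Generator path unavailable=occurs, Bus A lost=occurs → all inputs occur → occurs.
Data center power outage [OR]: Distribution tier 2 down=occurs, Main PDU 2 is down=not, Lower utility transformer 2 offline=not, C diesel generator 2 malfunctions=not → at least one input occurs → occurs.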